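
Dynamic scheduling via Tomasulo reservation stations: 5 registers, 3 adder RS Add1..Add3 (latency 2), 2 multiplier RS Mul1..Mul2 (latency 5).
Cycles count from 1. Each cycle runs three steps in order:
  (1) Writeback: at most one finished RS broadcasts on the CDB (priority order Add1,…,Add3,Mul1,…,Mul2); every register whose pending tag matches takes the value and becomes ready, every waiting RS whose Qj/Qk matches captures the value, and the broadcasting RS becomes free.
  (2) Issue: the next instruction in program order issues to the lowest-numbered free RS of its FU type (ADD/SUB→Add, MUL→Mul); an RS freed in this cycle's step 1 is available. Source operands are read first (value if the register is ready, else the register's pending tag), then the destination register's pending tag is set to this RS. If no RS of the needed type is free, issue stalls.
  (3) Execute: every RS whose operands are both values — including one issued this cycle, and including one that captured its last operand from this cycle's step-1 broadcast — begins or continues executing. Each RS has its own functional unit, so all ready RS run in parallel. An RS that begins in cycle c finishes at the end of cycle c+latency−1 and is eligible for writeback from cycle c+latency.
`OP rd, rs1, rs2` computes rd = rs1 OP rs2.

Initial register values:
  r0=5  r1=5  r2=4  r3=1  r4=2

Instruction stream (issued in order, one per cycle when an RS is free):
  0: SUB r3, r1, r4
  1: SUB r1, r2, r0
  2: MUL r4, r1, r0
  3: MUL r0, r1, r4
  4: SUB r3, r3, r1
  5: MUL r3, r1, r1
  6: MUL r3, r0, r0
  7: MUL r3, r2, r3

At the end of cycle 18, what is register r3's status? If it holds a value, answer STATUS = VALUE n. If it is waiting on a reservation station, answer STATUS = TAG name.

cycle 1: issue SUB r3<-Add1 // r0:5,r1:5,r2:4,r3:Add1,r4:2
cycle 2: issue SUB r1<-Add2 // r0:5,r1:Add2,r2:4,r3:Add1,r4:2
cycle 3: CDB Add1=3; issue MUL r4<-Mul1 // r0:5,r1:Add2,r2:4,r3:3,r4:Mul1
cycle 4: CDB Add2=-1; issue MUL r0<-Mul2 // r0:Mul2,r1:-1,r2:4,r3:3,r4:Mul1
cycle 5: issue SUB r3<-Add1 // r0:Mul2,r1:-1,r2:4,r3:Add1,r4:Mul1
cycle 6: stall // r0:Mul2,r1:-1,r2:4,r3:Add1,r4:Mul1
cycle 7: CDB Add1=4; stall // r0:Mul2,r1:-1,r2:4,r3:4,r4:Mul1
cycle 8: stall // r0:Mul2,r1:-1,r2:4,r3:4,r4:Mul1
cycle 9: CDB Mul1=-5; issue MUL r3<-Mul1 // r0:Mul2,r1:-1,r2:4,r3:Mul1,r4:-5
cycle 10: stall // r0:Mul2,r1:-1,r2:4,r3:Mul1,r4:-5
cycle 11: stall // r0:Mul2,r1:-1,r2:4,r3:Mul1,r4:-5
cycle 12: stall // r0:Mul2,r1:-1,r2:4,r3:Mul1,r4:-5
cycle 13: stall // r0:Mul2,r1:-1,r2:4,r3:Mul1,r4:-5
cycle 14: CDB Mul1=1; issue MUL r3<-Mul1 // r0:Mul2,r1:-1,r2:4,r3:Mul1,r4:-5
cycle 15: CDB Mul2=5; issue MUL r3<-Mul2 // r0:5,r1:-1,r2:4,r3:Mul2,r4:-5
cycle 16: - // r0:5,r1:-1,r2:4,r3:Mul2,r4:-5
cycle 17: - // r0:5,r1:-1,r2:4,r3:Mul2,r4:-5
cycle 18: - // r0:5,r1:-1,r2:4,r3:Mul2,r4:-5

STATUS = TAG Mul2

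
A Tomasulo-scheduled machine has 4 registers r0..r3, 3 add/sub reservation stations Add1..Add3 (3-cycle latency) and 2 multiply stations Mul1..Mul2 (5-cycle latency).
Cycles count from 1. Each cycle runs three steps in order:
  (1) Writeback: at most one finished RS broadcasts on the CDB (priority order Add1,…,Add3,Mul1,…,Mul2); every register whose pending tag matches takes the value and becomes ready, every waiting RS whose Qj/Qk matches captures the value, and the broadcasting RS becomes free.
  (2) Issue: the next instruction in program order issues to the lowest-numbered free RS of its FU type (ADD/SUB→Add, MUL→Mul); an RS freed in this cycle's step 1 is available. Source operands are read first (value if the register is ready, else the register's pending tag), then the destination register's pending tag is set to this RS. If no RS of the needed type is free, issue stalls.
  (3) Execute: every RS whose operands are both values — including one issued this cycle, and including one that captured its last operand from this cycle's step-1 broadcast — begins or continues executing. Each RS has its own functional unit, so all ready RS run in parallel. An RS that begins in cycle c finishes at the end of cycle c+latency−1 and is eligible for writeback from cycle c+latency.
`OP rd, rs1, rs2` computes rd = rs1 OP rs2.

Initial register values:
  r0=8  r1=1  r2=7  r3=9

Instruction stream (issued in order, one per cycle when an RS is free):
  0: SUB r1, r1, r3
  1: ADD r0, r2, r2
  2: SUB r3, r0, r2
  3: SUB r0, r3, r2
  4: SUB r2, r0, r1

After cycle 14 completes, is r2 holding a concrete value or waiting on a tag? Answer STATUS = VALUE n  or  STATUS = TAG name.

c1: issue SUB r1<-Add1 | r0:8,r1:Add1,r2:7,r3:9
c2: issue ADD r0<-Add2 | r0:Add2,r1:Add1,r2:7,r3:9
c3: issue SUB r3<-Add3 | r0:Add2,r1:Add1,r2:7,r3:Add3
c4: CDB Add1=-8; issue SUB r0<-Add1 | r0:Add1,r1:-8,r2:7,r3:Add3
c5: CDB Add2=14; issue SUB r2<-Add2 | r0:Add1,r1:-8,r2:Add2,r3:Add3
c6: - | r0:Add1,r1:-8,r2:Add2,r3:Add3
c7: - | r0:Add1,r1:-8,r2:Add2,r3:Add3
c8: CDB Add3=7 | r0:Add1,r1:-8,r2:Add2,r3:7
c9: - | r0:Add1,r1:-8,r2:Add2,r3:7
c10: - | r0:Add1,r1:-8,r2:Add2,r3:7
c11: CDB Add1=0 | r0:0,r1:-8,r2:Add2,r3:7
c12: - | r0:0,r1:-8,r2:Add2,r3:7
c13: - | r0:0,r1:-8,r2:Add2,r3:7
c14: CDB Add2=8 | r0:0,r1:-8,r2:8,r3:7

STATUS = VALUE 8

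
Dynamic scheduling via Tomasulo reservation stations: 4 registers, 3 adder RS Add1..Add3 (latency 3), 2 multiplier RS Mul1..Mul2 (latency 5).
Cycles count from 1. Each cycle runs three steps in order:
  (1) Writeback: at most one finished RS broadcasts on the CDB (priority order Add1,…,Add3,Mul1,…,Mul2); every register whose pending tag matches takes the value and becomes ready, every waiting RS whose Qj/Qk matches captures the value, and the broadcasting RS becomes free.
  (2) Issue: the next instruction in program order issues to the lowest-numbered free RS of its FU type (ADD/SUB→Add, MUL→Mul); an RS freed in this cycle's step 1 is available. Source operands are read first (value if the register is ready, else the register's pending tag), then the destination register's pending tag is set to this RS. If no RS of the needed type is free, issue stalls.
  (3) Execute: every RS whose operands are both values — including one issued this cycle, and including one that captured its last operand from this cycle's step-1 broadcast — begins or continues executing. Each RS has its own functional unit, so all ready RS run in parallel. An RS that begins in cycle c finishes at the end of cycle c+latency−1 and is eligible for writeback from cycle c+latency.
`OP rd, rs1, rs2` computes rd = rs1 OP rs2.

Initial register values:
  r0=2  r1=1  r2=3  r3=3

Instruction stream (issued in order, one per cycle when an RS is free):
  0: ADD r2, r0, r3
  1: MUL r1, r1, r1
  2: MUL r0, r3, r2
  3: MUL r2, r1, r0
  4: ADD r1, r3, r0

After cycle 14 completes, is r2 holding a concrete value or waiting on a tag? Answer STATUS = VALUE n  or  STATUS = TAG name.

c1: issue ADD r2<-Add1 | r0:2,r1:1,r2:Add1,r3:3
c2: issue MUL r1<-Mul1 | r0:2,r1:Mul1,r2:Add1,r3:3
c3: issue MUL r0<-Mul2 | r0:Mul2,r1:Mul1,r2:Add1,r3:3
c4: CDB Add1=5; stall | r0:Mul2,r1:Mul1,r2:5,r3:3
c5: stall | r0:Mul2,r1:Mul1,r2:5,r3:3
c6: stall | r0:Mul2,r1:Mul1,r2:5,r3:3
c7: CDB Mul1=1; issue MUL r2<-Mul1 | r0:Mul2,r1:1,r2:Mul1,r3:3
c8: issue ADD r1<-Add1 | r0:Mul2,r1:Add1,r2:Mul1,r3:3
c9: CDB Mul2=15 | r0:15,r1:Add1,r2:Mul1,r3:3
c10: - | r0:15,r1:Add1,r2:Mul1,r3:3
c11: - | r0:15,r1:Add1,r2:Mul1,r3:3
c12: CDB Add1=18 | r0:15,r1:18,r2:Mul1,r3:3
c13: - | r0:15,r1:18,r2:Mul1,r3:3
c14: CDB Mul1=15 | r0:15,r1:18,r2:15,r3:3

STATUS = VALUE 15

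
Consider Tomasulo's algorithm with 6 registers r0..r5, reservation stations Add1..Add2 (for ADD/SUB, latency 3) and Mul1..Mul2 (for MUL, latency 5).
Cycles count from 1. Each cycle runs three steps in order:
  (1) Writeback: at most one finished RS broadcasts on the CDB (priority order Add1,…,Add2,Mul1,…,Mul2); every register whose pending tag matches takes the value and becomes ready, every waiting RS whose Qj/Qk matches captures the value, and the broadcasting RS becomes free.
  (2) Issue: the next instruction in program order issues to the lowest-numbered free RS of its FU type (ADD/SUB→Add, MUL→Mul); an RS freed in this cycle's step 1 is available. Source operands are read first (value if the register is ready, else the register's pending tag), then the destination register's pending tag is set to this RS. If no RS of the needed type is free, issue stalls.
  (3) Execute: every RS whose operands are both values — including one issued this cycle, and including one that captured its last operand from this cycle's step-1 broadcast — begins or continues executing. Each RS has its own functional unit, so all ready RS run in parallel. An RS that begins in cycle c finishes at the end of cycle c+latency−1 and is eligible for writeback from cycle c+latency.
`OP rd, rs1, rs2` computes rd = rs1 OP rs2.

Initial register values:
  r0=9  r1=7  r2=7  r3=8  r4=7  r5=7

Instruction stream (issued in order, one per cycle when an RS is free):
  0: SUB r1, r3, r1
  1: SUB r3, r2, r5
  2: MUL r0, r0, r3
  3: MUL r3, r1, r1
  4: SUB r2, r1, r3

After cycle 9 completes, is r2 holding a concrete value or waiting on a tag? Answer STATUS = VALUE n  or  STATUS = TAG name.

  c1: issue SUB r1<-Add1  regs: r0:9,r1:Add1,r2:7,r3:8,r4:7,r5:7
  c2: issue SUB r3<-Add2  regs: r0:9,r1:Add1,r2:7,r3:Add2,r4:7,r5:7
  c3: issue MUL r0<-Mul1  regs: r0:Mul1,r1:Add1,r2:7,r3:Add2,r4:7,r5:7
  c4: CDB Add1=1; issue MUL r3<-Mul2  regs: r0:Mul1,r1:1,r2:7,r3:Mul2,r4:7,r5:7
  c5: CDB Add2=0; issue SUB r2<-Add1  regs: r0:Mul1,r1:1,r2:Add1,r3:Mul2,r4:7,r5:7
  c6: -  regs: r0:Mul1,r1:1,r2:Add1,r3:Mul2,r4:7,r5:7
  c7: -  regs: r0:Mul1,r1:1,r2:Add1,r3:Mul2,r4:7,r5:7
  c8: -  regs: r0:Mul1,r1:1,r2:Add1,r3:Mul2,r4:7,r5:7
  c9: CDB Mul2=1  regs: r0:Mul1,r1:1,r2:Add1,r3:1,r4:7,r5:7

STATUS = TAG Add1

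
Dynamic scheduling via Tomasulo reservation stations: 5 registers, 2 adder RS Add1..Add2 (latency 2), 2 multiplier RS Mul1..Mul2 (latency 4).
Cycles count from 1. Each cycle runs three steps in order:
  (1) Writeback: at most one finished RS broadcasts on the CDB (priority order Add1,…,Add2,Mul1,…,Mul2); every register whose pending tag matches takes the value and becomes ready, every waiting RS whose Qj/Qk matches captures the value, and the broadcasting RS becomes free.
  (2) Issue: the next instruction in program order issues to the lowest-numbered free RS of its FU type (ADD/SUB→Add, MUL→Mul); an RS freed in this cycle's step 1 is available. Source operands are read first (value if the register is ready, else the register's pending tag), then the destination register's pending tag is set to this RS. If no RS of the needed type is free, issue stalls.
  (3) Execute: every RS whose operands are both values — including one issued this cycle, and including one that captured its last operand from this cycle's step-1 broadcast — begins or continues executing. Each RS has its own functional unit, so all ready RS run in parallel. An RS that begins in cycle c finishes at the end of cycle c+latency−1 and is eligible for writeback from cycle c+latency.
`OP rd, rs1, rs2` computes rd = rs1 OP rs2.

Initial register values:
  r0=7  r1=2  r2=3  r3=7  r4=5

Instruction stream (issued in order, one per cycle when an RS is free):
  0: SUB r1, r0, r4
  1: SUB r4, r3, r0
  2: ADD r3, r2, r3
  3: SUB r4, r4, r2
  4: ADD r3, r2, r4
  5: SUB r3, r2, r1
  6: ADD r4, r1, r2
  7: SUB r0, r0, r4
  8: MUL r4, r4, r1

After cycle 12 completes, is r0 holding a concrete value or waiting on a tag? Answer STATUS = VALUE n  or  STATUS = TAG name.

c1: issue SUB r1<-Add1 | r0:7,r1:Add1,r2:3,r3:7,r4:5
c2: issue SUB r4<-Add2 | r0:7,r1:Add1,r2:3,r3:7,r4:Add2
c3: CDB Add1=2; issue ADD r3<-Add1 | r0:7,r1:2,r2:3,r3:Add1,r4:Add2
c4: CDB Add2=0; issue SUB r4<-Add2 | r0:7,r1:2,r2:3,r3:Add1,r4:Add2
c5: CDB Add1=10; issue ADD r3<-Add1 | r0:7,r1:2,r2:3,r3:Add1,r4:Add2
c6: CDB Add2=-3; issue SUB r3<-Add2 | r0:7,r1:2,r2:3,r3:Add2,r4:-3
c7: stall | r0:7,r1:2,r2:3,r3:Add2,r4:-3
c8: CDB Add1=0; issue ADD r4<-Add1 | r0:7,r1:2,r2:3,r3:Add2,r4:Add1
c9: CDB Add2=1; issue SUB r0<-Add2 | r0:Add2,r1:2,r2:3,r3:1,r4:Add1
c10: CDB Add1=5; issue MUL r4<-Mul1 | r0:Add2,r1:2,r2:3,r3:1,r4:Mul1
c11: - | r0:Add2,r1:2,r2:3,r3:1,r4:Mul1
c12: CDB Add2=2 | r0:2,r1:2,r2:3,r3:1,r4:Mul1

STATUS = VALUE 2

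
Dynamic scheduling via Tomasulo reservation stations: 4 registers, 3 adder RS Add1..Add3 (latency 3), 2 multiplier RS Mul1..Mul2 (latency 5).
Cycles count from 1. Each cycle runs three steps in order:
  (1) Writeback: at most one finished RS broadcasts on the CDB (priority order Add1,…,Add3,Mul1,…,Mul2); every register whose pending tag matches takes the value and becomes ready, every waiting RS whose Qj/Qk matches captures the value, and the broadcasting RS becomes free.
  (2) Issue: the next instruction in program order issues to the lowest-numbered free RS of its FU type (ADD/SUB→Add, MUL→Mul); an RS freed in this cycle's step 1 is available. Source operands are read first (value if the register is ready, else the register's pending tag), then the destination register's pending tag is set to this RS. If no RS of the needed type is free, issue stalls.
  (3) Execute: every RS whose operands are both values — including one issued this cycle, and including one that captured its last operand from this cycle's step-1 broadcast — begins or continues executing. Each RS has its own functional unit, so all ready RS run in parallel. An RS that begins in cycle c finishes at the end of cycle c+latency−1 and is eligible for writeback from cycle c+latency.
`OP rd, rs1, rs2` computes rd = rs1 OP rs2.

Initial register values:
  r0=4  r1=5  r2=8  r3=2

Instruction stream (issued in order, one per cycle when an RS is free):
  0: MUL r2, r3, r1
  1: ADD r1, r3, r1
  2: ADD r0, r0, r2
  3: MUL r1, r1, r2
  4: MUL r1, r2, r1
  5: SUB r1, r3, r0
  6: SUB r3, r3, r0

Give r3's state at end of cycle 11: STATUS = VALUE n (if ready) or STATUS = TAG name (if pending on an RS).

c1: issue MUL r2<-Mul1 | r0:4,r1:5,r2:Mul1,r3:2
c2: issue ADD r1<-Add1 | r0:4,r1:Add1,r2:Mul1,r3:2
c3: issue ADD r0<-Add2 | r0:Add2,r1:Add1,r2:Mul1,r3:2
c4: issue MUL r1<-Mul2 | r0:Add2,r1:Mul2,r2:Mul1,r3:2
c5: CDB Add1=7; stall | r0:Add2,r1:Mul2,r2:Mul1,r3:2
c6: CDB Mul1=10; issue MUL r1<-Mul1 | r0:Add2,r1:Mul1,r2:10,r3:2
c7: issue SUB r1<-Add1 | r0:Add2,r1:Add1,r2:10,r3:2
c8: issue SUB r3<-Add3 | r0:Add2,r1:Add1,r2:10,r3:Add3
c9: CDB Add2=14 | r0:14,r1:Add1,r2:10,r3:Add3
c10: - | r0:14,r1:Add1,r2:10,r3:Add3
c11: CDB Mul2=70 | r0:14,r1:Add1,r2:10,r3:Add3

STATUS = TAG Add3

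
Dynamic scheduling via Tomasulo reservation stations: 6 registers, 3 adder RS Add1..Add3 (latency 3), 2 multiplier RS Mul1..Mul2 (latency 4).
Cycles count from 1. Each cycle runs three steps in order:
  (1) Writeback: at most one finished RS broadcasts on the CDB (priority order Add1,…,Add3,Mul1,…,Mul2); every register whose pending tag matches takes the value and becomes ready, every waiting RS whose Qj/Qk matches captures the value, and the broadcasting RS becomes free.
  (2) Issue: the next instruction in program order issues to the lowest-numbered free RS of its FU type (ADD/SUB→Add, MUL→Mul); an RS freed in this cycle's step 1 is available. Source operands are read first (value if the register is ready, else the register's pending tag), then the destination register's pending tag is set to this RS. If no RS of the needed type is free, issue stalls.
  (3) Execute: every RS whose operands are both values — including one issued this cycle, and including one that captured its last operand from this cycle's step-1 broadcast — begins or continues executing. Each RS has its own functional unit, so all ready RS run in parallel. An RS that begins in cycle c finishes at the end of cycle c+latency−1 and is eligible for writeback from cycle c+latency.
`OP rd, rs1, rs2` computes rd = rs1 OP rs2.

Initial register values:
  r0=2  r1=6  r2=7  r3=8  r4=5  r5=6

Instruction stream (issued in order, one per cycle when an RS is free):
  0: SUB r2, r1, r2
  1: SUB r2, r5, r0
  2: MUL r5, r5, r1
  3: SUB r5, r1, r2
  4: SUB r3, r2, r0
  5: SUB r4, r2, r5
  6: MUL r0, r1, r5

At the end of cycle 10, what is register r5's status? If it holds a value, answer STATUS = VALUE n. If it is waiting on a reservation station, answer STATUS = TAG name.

c1: issue SUB r2<-Add1 | r0:2,r1:6,r2:Add1,r3:8,r4:5,r5:6
c2: issue SUB r2<-Add2 | r0:2,r1:6,r2:Add2,r3:8,r4:5,r5:6
c3: issue MUL r5<-Mul1 | r0:2,r1:6,r2:Add2,r3:8,r4:5,r5:Mul1
c4: CDB Add1=-1; issue SUB r5<-Add1 | r0:2,r1:6,r2:Add2,r3:8,r4:5,r5:Add1
c5: CDB Add2=4; issue SUB r3<-Add2 | r0:2,r1:6,r2:4,r3:Add2,r4:5,r5:Add1
c6: issue SUB r4<-Add3 | r0:2,r1:6,r2:4,r3:Add2,r4:Add3,r5:Add1
c7: CDB Mul1=36; issue MUL r0<-Mul1 | r0:Mul1,r1:6,r2:4,r3:Add2,r4:Add3,r5:Add1
c8: CDB Add1=2 | r0:Mul1,r1:6,r2:4,r3:Add2,r4:Add3,r5:2
c9: CDB Add2=2 | r0:Mul1,r1:6,r2:4,r3:2,r4:Add3,r5:2
c10: - | r0:Mul1,r1:6,r2:4,r3:2,r4:Add3,r5:2

STATUS = VALUE 2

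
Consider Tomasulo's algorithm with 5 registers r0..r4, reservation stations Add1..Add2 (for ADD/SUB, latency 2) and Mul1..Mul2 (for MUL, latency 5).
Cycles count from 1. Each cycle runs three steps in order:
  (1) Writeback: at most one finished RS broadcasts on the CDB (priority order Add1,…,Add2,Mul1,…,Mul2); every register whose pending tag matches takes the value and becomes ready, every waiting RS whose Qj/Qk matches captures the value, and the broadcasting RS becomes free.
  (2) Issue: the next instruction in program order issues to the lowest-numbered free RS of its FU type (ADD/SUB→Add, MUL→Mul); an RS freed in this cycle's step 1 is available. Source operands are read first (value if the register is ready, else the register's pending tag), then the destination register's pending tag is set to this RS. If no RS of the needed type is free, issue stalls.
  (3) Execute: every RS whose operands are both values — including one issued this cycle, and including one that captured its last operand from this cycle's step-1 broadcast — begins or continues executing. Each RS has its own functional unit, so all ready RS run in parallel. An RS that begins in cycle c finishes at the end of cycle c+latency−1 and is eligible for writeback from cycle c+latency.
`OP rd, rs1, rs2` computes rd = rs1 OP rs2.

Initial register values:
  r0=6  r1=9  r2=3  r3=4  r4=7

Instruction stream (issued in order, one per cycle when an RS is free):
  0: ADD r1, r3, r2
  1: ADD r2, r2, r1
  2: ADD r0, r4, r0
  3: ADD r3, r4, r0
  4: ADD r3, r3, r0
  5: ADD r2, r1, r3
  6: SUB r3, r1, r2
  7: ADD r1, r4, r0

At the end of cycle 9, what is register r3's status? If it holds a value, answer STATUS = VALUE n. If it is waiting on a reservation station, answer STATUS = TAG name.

c1: issue ADD r1<-Add1 | r0:6,r1:Add1,r2:3,r3:4,r4:7
c2: issue ADD r2<-Add2 | r0:6,r1:Add1,r2:Add2,r3:4,r4:7
c3: CDB Add1=7; issue ADD r0<-Add1 | r0:Add1,r1:7,r2:Add2,r3:4,r4:7
c4: stall | r0:Add1,r1:7,r2:Add2,r3:4,r4:7
c5: CDB Add1=13; issue ADD r3<-Add1 | r0:13,r1:7,r2:Add2,r3:Add1,r4:7
c6: CDB Add2=10; issue ADD r3<-Add2 | r0:13,r1:7,r2:10,r3:Add2,r4:7
c7: CDB Add1=20; issue ADD r2<-Add1 | r0:13,r1:7,r2:Add1,r3:Add2,r4:7
c8: stall | r0:13,r1:7,r2:Add1,r3:Add2,r4:7
c9: CDB Add2=33; issue SUB r3<-Add2 | r0:13,r1:7,r2:Add1,r3:Add2,r4:7

STATUS = TAG Add2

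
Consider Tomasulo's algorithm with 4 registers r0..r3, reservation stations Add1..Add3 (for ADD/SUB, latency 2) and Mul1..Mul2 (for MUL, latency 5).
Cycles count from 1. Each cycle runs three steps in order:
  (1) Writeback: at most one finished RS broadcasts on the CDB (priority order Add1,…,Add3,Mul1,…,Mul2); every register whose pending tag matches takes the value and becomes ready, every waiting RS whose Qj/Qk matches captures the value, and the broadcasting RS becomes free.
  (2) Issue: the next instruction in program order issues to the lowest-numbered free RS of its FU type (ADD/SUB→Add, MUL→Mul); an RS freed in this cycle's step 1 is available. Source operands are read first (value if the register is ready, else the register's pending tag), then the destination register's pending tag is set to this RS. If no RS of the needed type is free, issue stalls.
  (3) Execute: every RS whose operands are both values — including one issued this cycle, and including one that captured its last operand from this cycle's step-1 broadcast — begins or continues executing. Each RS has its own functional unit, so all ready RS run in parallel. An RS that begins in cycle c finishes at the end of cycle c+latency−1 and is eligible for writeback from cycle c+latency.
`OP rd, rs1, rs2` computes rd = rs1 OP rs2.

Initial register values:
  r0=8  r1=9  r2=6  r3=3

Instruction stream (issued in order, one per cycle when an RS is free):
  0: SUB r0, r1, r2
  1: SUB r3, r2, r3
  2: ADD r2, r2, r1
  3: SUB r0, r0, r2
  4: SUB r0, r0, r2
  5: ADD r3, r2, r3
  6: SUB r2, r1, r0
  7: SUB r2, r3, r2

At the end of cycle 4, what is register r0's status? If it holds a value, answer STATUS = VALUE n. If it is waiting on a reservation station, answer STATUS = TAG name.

STATUS = TAG Add2

  c1: issue SUB r0<-Add1  regs: r0:Add1,r1:9,r2:6,r3:3
  c2: issue SUB r3<-Add2  regs: r0:Add1,r1:9,r2:6,r3:Add2
  c3: CDB Add1=3; issue ADD r2<-Add1  regs: r0:3,r1:9,r2:Add1,r3:Add2
  c4: CDB Add2=3; issue SUB r0<-Add2  regs: r0:Add2,r1:9,r2:Add1,r3:3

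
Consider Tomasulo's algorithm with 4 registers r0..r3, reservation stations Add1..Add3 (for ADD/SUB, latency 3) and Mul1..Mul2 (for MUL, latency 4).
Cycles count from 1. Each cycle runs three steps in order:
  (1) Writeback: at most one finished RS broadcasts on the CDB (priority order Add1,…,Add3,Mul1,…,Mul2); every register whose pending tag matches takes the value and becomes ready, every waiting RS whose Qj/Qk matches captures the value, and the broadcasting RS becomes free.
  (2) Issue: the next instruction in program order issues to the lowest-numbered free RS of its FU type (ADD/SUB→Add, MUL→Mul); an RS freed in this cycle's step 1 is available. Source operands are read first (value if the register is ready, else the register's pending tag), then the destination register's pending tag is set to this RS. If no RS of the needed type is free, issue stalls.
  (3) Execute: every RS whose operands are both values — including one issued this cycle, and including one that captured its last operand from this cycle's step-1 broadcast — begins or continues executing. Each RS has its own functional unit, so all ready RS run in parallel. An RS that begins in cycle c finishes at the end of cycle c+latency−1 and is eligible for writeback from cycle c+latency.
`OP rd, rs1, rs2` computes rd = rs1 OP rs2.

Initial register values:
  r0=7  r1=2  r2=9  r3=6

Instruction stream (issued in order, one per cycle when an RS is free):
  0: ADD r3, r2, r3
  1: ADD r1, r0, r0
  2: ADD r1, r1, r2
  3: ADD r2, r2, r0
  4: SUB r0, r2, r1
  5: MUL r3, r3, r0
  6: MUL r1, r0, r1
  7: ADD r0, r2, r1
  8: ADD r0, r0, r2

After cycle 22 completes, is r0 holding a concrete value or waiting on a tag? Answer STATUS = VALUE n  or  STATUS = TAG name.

cycle 1: issue ADD r3<-Add1 // r0:7,r1:2,r2:9,r3:Add1
cycle 2: issue ADD r1<-Add2 // r0:7,r1:Add2,r2:9,r3:Add1
cycle 3: issue ADD r1<-Add3 // r0:7,r1:Add3,r2:9,r3:Add1
cycle 4: CDB Add1=15; issue ADD r2<-Add1 // r0:7,r1:Add3,r2:Add1,r3:15
cycle 5: CDB Add2=14; issue SUB r0<-Add2 // r0:Add2,r1:Add3,r2:Add1,r3:15
cycle 6: issue MUL r3<-Mul1 // r0:Add2,r1:Add3,r2:Add1,r3:Mul1
cycle 7: CDB Add1=16; issue MUL r1<-Mul2 // r0:Add2,r1:Mul2,r2:16,r3:Mul1
cycle 8: CDB Add3=23; issue ADD r0<-Add1 // r0:Add1,r1:Mul2,r2:16,r3:Mul1
cycle 9: issue ADD r0<-Add3 // r0:Add3,r1:Mul2,r2:16,r3:Mul1
cycle 10: - // r0:Add3,r1:Mul2,r2:16,r3:Mul1
cycle 11: CDB Add2=-7 // r0:Add3,r1:Mul2,r2:16,r3:Mul1
cycle 12: - // r0:Add3,r1:Mul2,r2:16,r3:Mul1
cycle 13: - // r0:Add3,r1:Mul2,r2:16,r3:Mul1
cycle 14: - // r0:Add3,r1:Mul2,r2:16,r3:Mul1
cycle 15: CDB Mul1=-105 // r0:Add3,r1:Mul2,r2:16,r3:-105
cycle 16: CDB Mul2=-161 // r0:Add3,r1:-161,r2:16,r3:-105
cycle 17: - // r0:Add3,r1:-161,r2:16,r3:-105
cycle 18: - // r0:Add3,r1:-161,r2:16,r3:-105
cycle 19: CDB Add1=-145 // r0:Add3,r1:-161,r2:16,r3:-105
cycle 20: - // r0:Add3,r1:-161,r2:16,r3:-105
cycle 21: - // r0:Add3,r1:-161,r2:16,r3:-105
cycle 22: CDB Add3=-129 // r0:-129,r1:-161,r2:16,r3:-105

STATUS = VALUE -129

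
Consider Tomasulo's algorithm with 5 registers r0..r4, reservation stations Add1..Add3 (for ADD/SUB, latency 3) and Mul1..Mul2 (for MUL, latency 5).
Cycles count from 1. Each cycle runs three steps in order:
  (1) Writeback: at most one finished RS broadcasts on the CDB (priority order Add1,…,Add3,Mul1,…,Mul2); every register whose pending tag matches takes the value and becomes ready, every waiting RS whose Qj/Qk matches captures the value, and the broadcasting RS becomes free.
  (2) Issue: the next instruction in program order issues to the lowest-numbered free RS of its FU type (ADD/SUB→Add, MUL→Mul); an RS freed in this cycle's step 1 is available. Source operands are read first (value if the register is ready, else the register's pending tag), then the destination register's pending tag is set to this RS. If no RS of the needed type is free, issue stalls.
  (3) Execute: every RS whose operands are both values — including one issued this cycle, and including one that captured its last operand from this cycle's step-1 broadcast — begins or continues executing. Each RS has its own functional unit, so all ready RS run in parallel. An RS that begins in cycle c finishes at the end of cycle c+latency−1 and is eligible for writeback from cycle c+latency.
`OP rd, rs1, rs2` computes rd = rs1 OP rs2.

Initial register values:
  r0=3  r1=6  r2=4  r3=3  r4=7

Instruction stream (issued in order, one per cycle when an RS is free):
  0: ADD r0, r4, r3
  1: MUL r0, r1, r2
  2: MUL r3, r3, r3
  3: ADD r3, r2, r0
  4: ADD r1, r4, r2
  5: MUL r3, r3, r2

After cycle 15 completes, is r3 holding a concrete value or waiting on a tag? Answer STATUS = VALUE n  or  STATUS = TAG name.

STATUS = VALUE 112

c1: issue ADD r0<-Add1 | r0:Add1,r1:6,r2:4,r3:3,r4:7
c2: issue MUL r0<-Mul1 | r0:Mul1,r1:6,r2:4,r3:3,r4:7
c3: issue MUL r3<-Mul2 | r0:Mul1,r1:6,r2:4,r3:Mul2,r4:7
c4: CDB Add1=10; issue ADD r3<-Add1 | r0:Mul1,r1:6,r2:4,r3:Add1,r4:7
c5: issue ADD r1<-Add2 | r0:Mul1,r1:Add2,r2:4,r3:Add1,r4:7
c6: stall | r0:Mul1,r1:Add2,r2:4,r3:Add1,r4:7
c7: CDB Mul1=24; issue MUL r3<-Mul1 | r0:24,r1:Add2,r2:4,r3:Mul1,r4:7
c8: CDB Add2=11 | r0:24,r1:11,r2:4,r3:Mul1,r4:7
c9: CDB Mul2=9 | r0:24,r1:11,r2:4,r3:Mul1,r4:7
c10: CDB Add1=28 | r0:24,r1:11,r2:4,r3:Mul1,r4:7
c11: - | r0:24,r1:11,r2:4,r3:Mul1,r4:7
c12: - | r0:24,r1:11,r2:4,r3:Mul1,r4:7
c13: - | r0:24,r1:11,r2:4,r3:Mul1,r4:7
c14: - | r0:24,r1:11,r2:4,r3:Mul1,r4:7
c15: CDB Mul1=112 | r0:24,r1:11,r2:4,r3:112,r4:7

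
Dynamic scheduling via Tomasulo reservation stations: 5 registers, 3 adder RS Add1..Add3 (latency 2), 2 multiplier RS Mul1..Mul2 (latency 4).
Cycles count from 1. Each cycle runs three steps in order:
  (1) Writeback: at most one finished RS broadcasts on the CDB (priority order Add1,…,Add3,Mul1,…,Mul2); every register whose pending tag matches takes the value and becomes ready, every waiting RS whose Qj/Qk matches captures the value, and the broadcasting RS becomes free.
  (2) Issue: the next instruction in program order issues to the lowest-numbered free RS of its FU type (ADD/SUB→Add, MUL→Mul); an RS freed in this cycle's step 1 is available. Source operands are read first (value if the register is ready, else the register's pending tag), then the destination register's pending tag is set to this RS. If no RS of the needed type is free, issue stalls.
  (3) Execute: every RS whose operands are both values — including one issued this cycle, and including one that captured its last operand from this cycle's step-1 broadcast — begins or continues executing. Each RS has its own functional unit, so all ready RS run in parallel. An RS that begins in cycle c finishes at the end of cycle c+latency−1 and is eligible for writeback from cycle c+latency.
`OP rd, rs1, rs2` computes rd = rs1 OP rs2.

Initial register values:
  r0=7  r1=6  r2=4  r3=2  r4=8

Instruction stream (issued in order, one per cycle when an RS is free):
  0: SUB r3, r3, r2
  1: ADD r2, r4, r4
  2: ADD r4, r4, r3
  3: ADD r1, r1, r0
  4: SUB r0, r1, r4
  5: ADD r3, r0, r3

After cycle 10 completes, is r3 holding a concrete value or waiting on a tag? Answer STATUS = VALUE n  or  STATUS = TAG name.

  c1: issue SUB r3<-Add1  regs: r0:7,r1:6,r2:4,r3:Add1,r4:8
  c2: issue ADD r2<-Add2  regs: r0:7,r1:6,r2:Add2,r3:Add1,r4:8
  c3: CDB Add1=-2; issue ADD r4<-Add1  regs: r0:7,r1:6,r2:Add2,r3:-2,r4:Add1
  c4: CDB Add2=16; issue ADD r1<-Add2  regs: r0:7,r1:Add2,r2:16,r3:-2,r4:Add1
  c5: CDB Add1=6; issue SUB r0<-Add1  regs: r0:Add1,r1:Add2,r2:16,r3:-2,r4:6
  c6: CDB Add2=13; issue ADD r3<-Add2  regs: r0:Add1,r1:13,r2:16,r3:Add2,r4:6
  c7: -  regs: r0:Add1,r1:13,r2:16,r3:Add2,r4:6
  c8: CDB Add1=7  regs: r0:7,r1:13,r2:16,r3:Add2,r4:6
  c9: -  regs: r0:7,r1:13,r2:16,r3:Add2,r4:6
  c10: CDB Add2=5  regs: r0:7,r1:13,r2:16,r3:5,r4:6

STATUS = VALUE 5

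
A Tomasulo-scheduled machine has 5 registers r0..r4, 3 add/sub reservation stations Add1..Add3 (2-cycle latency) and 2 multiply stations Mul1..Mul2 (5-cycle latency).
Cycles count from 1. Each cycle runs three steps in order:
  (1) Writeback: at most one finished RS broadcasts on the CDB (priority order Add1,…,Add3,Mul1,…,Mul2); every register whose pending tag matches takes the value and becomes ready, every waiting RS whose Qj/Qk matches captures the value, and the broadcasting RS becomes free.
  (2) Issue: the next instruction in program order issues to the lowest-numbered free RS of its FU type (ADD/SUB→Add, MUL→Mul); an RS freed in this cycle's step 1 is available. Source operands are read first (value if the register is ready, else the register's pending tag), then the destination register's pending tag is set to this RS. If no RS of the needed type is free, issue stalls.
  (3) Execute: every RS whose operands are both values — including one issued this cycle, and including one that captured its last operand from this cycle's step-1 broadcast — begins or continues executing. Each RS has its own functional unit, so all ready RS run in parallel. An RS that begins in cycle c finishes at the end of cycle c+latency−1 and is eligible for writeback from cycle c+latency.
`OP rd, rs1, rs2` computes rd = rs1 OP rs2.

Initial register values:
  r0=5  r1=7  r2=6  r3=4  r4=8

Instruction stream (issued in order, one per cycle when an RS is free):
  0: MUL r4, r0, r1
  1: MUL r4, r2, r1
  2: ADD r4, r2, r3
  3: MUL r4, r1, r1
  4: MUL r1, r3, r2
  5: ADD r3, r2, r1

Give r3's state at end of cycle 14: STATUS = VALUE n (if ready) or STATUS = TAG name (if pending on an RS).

STATUS = VALUE 30

c1: issue MUL r4<-Mul1 | r0:5,r1:7,r2:6,r3:4,r4:Mul1
c2: issue MUL r4<-Mul2 | r0:5,r1:7,r2:6,r3:4,r4:Mul2
c3: issue ADD r4<-Add1 | r0:5,r1:7,r2:6,r3:4,r4:Add1
c4: stall | r0:5,r1:7,r2:6,r3:4,r4:Add1
c5: CDB Add1=10; stall | r0:5,r1:7,r2:6,r3:4,r4:10
c6: CDB Mul1=35; issue MUL r4<-Mul1 | r0:5,r1:7,r2:6,r3:4,r4:Mul1
c7: CDB Mul2=42; issue MUL r1<-Mul2 | r0:5,r1:Mul2,r2:6,r3:4,r4:Mul1
c8: issue ADD r3<-Add1 | r0:5,r1:Mul2,r2:6,r3:Add1,r4:Mul1
c9: - | r0:5,r1:Mul2,r2:6,r3:Add1,r4:Mul1
c10: - | r0:5,r1:Mul2,r2:6,r3:Add1,r4:Mul1
c11: CDB Mul1=49 | r0:5,r1:Mul2,r2:6,r3:Add1,r4:49
c12: CDB Mul2=24 | r0:5,r1:24,r2:6,r3:Add1,r4:49
c13: - | r0:5,r1:24,r2:6,r3:Add1,r4:49
c14: CDB Add1=30 | r0:5,r1:24,r2:6,r3:30,r4:49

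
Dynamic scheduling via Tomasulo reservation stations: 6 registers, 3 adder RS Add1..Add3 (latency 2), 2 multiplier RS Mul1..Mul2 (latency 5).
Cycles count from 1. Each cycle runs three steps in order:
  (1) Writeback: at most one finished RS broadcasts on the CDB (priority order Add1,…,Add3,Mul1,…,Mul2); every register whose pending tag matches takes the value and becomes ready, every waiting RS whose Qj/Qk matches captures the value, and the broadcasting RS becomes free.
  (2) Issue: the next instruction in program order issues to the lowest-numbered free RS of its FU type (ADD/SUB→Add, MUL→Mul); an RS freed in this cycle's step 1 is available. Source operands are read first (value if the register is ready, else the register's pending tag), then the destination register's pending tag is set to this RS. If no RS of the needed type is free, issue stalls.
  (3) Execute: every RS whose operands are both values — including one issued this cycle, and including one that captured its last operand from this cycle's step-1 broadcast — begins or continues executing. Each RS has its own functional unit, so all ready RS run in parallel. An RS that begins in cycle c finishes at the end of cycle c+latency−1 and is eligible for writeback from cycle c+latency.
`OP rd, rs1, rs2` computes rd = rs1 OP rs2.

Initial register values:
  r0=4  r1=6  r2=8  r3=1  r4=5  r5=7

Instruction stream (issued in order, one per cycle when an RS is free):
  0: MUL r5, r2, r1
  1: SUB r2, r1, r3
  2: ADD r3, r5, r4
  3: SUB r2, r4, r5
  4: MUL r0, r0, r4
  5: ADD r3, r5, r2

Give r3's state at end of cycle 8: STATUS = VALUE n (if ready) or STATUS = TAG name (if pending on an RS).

STATUS = TAG Add3

cycle 1: issue MUL r5<-Mul1 // r0:4,r1:6,r2:8,r3:1,r4:5,r5:Mul1
cycle 2: issue SUB r2<-Add1 // r0:4,r1:6,r2:Add1,r3:1,r4:5,r5:Mul1
cycle 3: issue ADD r3<-Add2 // r0:4,r1:6,r2:Add1,r3:Add2,r4:5,r5:Mul1
cycle 4: CDB Add1=5; issue SUB r2<-Add1 // r0:4,r1:6,r2:Add1,r3:Add2,r4:5,r5:Mul1
cycle 5: issue MUL r0<-Mul2 // r0:Mul2,r1:6,r2:Add1,r3:Add2,r4:5,r5:Mul1
cycle 6: CDB Mul1=48; issue ADD r3<-Add3 // r0:Mul2,r1:6,r2:Add1,r3:Add3,r4:5,r5:48
cycle 7: - // r0:Mul2,r1:6,r2:Add1,r3:Add3,r4:5,r5:48
cycle 8: CDB Add1=-43 // r0:Mul2,r1:6,r2:-43,r3:Add3,r4:5,r5:48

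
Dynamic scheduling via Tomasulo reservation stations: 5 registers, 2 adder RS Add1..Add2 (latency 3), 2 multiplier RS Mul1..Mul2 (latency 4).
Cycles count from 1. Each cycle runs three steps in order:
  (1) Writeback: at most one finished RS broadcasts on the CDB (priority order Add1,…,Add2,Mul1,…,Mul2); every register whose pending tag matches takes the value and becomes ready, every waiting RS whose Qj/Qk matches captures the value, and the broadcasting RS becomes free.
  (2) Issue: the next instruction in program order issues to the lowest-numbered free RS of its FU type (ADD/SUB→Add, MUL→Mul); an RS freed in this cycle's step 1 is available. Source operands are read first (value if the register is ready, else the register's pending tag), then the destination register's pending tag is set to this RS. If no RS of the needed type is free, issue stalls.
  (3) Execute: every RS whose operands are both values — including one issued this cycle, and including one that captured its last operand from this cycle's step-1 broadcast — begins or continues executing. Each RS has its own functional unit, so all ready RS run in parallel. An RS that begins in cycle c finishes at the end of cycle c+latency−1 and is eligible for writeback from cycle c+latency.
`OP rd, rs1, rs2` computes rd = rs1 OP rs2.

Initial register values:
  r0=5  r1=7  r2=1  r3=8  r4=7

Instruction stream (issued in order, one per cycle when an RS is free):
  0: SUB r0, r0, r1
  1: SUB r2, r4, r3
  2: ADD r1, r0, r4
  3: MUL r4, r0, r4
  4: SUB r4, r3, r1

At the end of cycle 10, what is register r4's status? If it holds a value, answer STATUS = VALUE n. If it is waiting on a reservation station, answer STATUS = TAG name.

  c1: issue SUB r0<-Add1  regs: r0:Add1,r1:7,r2:1,r3:8,r4:7
  c2: issue SUB r2<-Add2  regs: r0:Add1,r1:7,r2:Add2,r3:8,r4:7
  c3: stall  regs: r0:Add1,r1:7,r2:Add2,r3:8,r4:7
  c4: CDB Add1=-2; issue ADD r1<-Add1  regs: r0:-2,r1:Add1,r2:Add2,r3:8,r4:7
  c5: CDB Add2=-1; issue MUL r4<-Mul1  regs: r0:-2,r1:Add1,r2:-1,r3:8,r4:Mul1
  c6: issue SUB r4<-Add2  regs: r0:-2,r1:Add1,r2:-1,r3:8,r4:Add2
  c7: CDB Add1=5  regs: r0:-2,r1:5,r2:-1,r3:8,r4:Add2
  c8: -  regs: r0:-2,r1:5,r2:-1,r3:8,r4:Add2
  c9: CDB Mul1=-14  regs: r0:-2,r1:5,r2:-1,r3:8,r4:Add2
  c10: CDB Add2=3  regs: r0:-2,r1:5,r2:-1,r3:8,r4:3

STATUS = VALUE 3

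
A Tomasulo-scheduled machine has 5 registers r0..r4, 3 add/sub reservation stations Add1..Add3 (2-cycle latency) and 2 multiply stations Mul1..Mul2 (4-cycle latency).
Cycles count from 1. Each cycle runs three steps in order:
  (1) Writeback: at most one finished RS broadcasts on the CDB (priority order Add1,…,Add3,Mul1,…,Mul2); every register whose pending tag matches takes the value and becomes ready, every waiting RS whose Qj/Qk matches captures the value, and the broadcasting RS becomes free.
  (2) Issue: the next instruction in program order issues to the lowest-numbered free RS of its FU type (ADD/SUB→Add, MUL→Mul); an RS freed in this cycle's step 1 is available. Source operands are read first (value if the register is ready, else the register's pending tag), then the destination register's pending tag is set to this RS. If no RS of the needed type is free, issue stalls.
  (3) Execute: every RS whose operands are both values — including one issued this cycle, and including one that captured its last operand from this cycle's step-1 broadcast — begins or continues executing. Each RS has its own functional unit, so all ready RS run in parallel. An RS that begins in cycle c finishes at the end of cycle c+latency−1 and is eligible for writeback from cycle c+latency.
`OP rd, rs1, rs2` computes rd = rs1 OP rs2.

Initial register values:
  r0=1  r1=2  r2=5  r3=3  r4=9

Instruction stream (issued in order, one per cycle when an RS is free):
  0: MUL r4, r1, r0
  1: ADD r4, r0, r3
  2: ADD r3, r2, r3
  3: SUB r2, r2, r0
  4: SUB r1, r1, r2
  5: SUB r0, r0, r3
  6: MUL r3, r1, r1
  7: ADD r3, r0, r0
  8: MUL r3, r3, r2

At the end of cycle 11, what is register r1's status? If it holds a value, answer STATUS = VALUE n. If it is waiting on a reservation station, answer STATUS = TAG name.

STATUS = VALUE -2

c1: issue MUL r4<-Mul1 | r0:1,r1:2,r2:5,r3:3,r4:Mul1
c2: issue ADD r4<-Add1 | r0:1,r1:2,r2:5,r3:3,r4:Add1
c3: issue ADD r3<-Add2 | r0:1,r1:2,r2:5,r3:Add2,r4:Add1
c4: CDB Add1=4; issue SUB r2<-Add1 | r0:1,r1:2,r2:Add1,r3:Add2,r4:4
c5: CDB Add2=8; issue SUB r1<-Add2 | r0:1,r1:Add2,r2:Add1,r3:8,r4:4
c6: CDB Add1=4; issue SUB r0<-Add1 | r0:Add1,r1:Add2,r2:4,r3:8,r4:4
c7: CDB Mul1=2; issue MUL r3<-Mul1 | r0:Add1,r1:Add2,r2:4,r3:Mul1,r4:4
c8: CDB Add1=-7; issue ADD r3<-Add1 | r0:-7,r1:Add2,r2:4,r3:Add1,r4:4
c9: CDB Add2=-2; issue MUL r3<-Mul2 | r0:-7,r1:-2,r2:4,r3:Mul2,r4:4
c10: CDB Add1=-14 | r0:-7,r1:-2,r2:4,r3:Mul2,r4:4
c11: - | r0:-7,r1:-2,r2:4,r3:Mul2,r4:4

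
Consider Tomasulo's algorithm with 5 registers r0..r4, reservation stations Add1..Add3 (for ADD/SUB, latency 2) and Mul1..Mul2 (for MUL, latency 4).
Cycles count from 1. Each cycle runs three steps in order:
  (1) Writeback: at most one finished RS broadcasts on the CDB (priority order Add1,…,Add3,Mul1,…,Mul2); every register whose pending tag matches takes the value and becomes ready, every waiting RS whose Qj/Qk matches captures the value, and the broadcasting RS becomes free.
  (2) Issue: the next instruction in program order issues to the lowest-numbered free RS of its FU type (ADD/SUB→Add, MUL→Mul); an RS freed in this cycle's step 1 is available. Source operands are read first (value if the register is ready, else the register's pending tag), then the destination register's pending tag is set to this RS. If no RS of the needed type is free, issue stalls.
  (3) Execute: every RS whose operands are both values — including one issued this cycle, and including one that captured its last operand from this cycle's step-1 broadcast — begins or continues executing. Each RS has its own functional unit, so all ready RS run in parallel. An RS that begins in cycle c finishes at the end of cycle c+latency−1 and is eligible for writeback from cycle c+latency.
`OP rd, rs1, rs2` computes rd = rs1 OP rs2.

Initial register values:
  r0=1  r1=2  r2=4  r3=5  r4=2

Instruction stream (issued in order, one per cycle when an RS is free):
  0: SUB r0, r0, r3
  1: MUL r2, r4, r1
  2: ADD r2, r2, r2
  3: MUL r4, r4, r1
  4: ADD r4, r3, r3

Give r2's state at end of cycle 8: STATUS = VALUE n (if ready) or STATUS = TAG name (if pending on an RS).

  c1: issue SUB r0<-Add1  regs: r0:Add1,r1:2,r2:4,r3:5,r4:2
  c2: issue MUL r2<-Mul1  regs: r0:Add1,r1:2,r2:Mul1,r3:5,r4:2
  c3: CDB Add1=-4; issue ADD r2<-Add1  regs: r0:-4,r1:2,r2:Add1,r3:5,r4:2
  c4: issue MUL r4<-Mul2  regs: r0:-4,r1:2,r2:Add1,r3:5,r4:Mul2
  c5: issue ADD r4<-Add2  regs: r0:-4,r1:2,r2:Add1,r3:5,r4:Add2
  c6: CDB Mul1=4  regs: r0:-4,r1:2,r2:Add1,r3:5,r4:Add2
  c7: CDB Add2=10  regs: r0:-4,r1:2,r2:Add1,r3:5,r4:10
  c8: CDB Add1=8  regs: r0:-4,r1:2,r2:8,r3:5,r4:10

STATUS = VALUE 8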